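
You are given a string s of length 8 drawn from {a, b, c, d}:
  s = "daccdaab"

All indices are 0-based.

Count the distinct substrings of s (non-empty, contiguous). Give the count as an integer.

31

sorted suffixes:
  #0 SA[0]=5  'aab'
  #1 SA[1]=6  'ab'
  #2 SA[2]=1  'accdaab'
  #3 SA[3]=7  'b'
  #4 SA[4]=2  'ccdaab'
  #5 SA[5]=3  'cdaab'
  #6 SA[6]=4  'daab'
  #7 SA[7]=0  'daccdaab'

SA = [5, 6, 1, 7, 2, 3, 4, 0]
rank  pair      lcp
   1  s[5:],s[6:]  1  'a'
   2  s[6:],s[1:]  1  'a'
   3  s[1:],s[7:]  0  ''
   4  s[7:],s[2:]  0  ''
   5  s[2:],s[3:]  1  'c'
   6  s[3:],s[4:]  0  ''
   7  s[4:],s[0:]  2  'da'

n(n+1)/2 = 8·9/2 = 36
Σ LCP = 0 + 1 + 1 + 0 + 0 + 1 + 0 + 2 = 5
distinct = 36 − 5 = 31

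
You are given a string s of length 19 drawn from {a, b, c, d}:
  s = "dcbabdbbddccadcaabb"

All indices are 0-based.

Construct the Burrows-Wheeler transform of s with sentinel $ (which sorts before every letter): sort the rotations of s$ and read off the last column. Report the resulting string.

rank  rotation              last
    0  $dcbabdbbddccadcaabb  b
    1  aabb$dcbabdbbddccadc  c
    2  abb$dcbabdbbddccadca  a
    3  abdbbddccadcaabb$dcb  b
    4  adcaabb$dcbabdbbddcc  c
    5  b$dcbabdbbddccadcaab  b
    6  babdbbddccadcaabb$dc  c
    7  bb$dcbabdbbddccadcaa  a
    8  bbddccadcaabb$dcbabd  d
    9  bdbbddccadcaabb$dcba  a
   10  bddccadcaabb$dcbabdb  b
   11  caabb$dcbabdbbddccad  d
   12  cadcaabb$dcbabdbbddc  c
   13  cbabdbbddccadcaabb$d  d
   14  ccadcaabb$dcbabdbbdd  d
   15  dbbddccadcaabb$dcbab  b
   16  dcaabb$dcbabdbbddcca  a
   17  dcbabdbbddccadcaabb$  $
   18  dccadcaabb$dcbabdbbd  d
   19  ddccadcaabb$dcbabdbb  b

bcabcbcadabdcddba$db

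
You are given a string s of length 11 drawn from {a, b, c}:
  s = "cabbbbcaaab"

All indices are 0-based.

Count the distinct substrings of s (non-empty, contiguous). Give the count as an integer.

rank | idx | suffix
   0 |   7 | aaab
   1 |   8 | aab
   2 |   9 | ab
   3 |   1 | abbbbcaaab
   4 |  10 | b
   5 |   2 | bbbbcaaab
   6 |   3 | bbbcaaab
   7 |   4 | bbcaaab
   8 |   5 | bcaaab
   9 |   6 | caaab
  10 |   0 | cabbbbcaaab

SA = [7, 8, 9, 1, 10, 2, 3, 4, 5, 6, 0]
[i] adj suffixes → lcp
  [1] 7/8 → 2 ('aa')
  [2] 8/9 → 1 ('a')
  [3] 9/1 → 2 ('ab')
  [4] 1/10 → 0 ('')
  [5] 10/2 → 1 ('b')
  [6] 2/3 → 3 ('bbb')
  [7] 3/4 → 2 ('bb')
  [8] 4/5 → 1 ('b')
  [9] 5/6 → 0 ('')
  [10] 6/0 → 2 ('ca')

n(n+1)/2 = 11·12/2 = 66
Σ LCP = 0 + 2 + 1 + 2 + 0 + 1 + 3 + 2 + 1 + 0 + 2 = 14
distinct = 66 − 14 = 52

52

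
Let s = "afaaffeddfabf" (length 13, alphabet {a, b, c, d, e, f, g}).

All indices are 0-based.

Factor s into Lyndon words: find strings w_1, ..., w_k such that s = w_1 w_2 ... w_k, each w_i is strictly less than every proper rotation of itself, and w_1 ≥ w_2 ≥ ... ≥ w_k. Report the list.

["af", "aaffeddfabf"]

emit factor 1: 'af' (i=0, period=2)
emit factor 2: 'aaffeddfabf' (i=2, period=11)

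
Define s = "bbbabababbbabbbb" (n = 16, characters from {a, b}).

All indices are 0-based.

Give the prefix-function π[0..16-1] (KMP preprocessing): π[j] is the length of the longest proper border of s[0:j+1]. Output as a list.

π[0] = 0
j=1 s[j]='b': π[1]=1 (border 'b')
j=2 s[j]='b': π[2]=2 (border 'bb')
j=3 s[j]='a': k: 2→1→0; π[3]=0 (border '')
j=4 s[j]='b': π[4]=1 (border 'b')
j=5 s[j]='a': k: 1→0; π[5]=0 (border '')
j=6 s[j]='b': π[6]=1 (border 'b')
j=7 s[j]='a': k: 1→0; π[7]=0 (border '')
j=8 s[j]='b': π[8]=1 (border 'b')
j=9 s[j]='b': π[9]=2 (border 'bb')
j=10 s[j]='b': π[10]=3 (border 'bbb')
j=11 s[j]='a': π[11]=4 (border 'bbba')
j=12 s[j]='b': π[12]=5 (border 'bbbab')
j=13 s[j]='b': k: 5→1; π[13]=2 (border 'bb')
j=14 s[j]='b': π[14]=3 (border 'bbb')
j=15 s[j]='b': k: 3→2; π[15]=3 (border 'bbb')

[0, 1, 2, 0, 1, 0, 1, 0, 1, 2, 3, 4, 5, 2, 3, 3]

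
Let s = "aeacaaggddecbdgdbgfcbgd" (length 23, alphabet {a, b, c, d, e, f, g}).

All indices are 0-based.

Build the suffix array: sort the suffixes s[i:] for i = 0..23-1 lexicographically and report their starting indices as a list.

rank | idx | suffix
   0 |   4 | aaggddecbdgdbgfcbgd
   1 |   2 | acaaggddecbdgdbgfcbgd
   2 |   0 | aeacaaggddecbdgdbgfcbgd
   3 |   5 | aggddecbdgdbgfcbgd
   4 |  12 | bdgdbgfcbgd
   5 |  20 | bgd
   6 |  16 | bgfcbgd
   7 |   3 | caaggddecbdgdbgfcbgd
   8 |  11 | cbdgdbgfcbgd
   9 |  19 | cbgd
  10 |  22 | d
  11 |  15 | dbgfcbgd
  12 |   8 | ddecbdgdbgfcbgd
  13 |   9 | decbdgdbgfcbgd
  14 |  13 | dgdbgfcbgd
  15 |   1 | eacaaggddecbdgdbgfcbgd
  16 |  10 | ecbdgdbgfcbgd
  17 |  18 | fcbgd
  18 |  21 | gd
  19 |  14 | gdbgfcbgd
  20 |   7 | gddecbdgdbgfcbgd
  21 |  17 | gfcbgd
  22 |   6 | ggddecbdgdbgfcbgd

[4, 2, 0, 5, 12, 20, 16, 3, 11, 19, 22, 15, 8, 9, 13, 1, 10, 18, 21, 14, 7, 17, 6]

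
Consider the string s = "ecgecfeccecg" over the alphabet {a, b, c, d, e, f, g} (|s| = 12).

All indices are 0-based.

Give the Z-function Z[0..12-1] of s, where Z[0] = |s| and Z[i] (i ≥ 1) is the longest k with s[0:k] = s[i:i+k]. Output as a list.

Z[0]=12
i=1: outside box; Z[1]=0
i=2: outside box; Z[2]=0
i=3: outside box; Z[3]=2 scan→box=[3,5)
i=4: min(r-i=1, Z[1]=0)=0; Z[4]=0
i=5: outside box; Z[5]=0
i=6: outside box; Z[6]=2 scan→box=[6,8)
i=7: min(r-i=1, Z[1]=0)=0; Z[7]=0
i=8: outside box; Z[8]=0
i=9: outside box; Z[9]=3 scan→box=[9,12)
i=10: min(r-i=2, Z[1]=0)=0; Z[10]=0
i=11: min(r-i=1, Z[2]=0)=0; Z[11]=0

[12, 0, 0, 2, 0, 0, 2, 0, 0, 3, 0, 0]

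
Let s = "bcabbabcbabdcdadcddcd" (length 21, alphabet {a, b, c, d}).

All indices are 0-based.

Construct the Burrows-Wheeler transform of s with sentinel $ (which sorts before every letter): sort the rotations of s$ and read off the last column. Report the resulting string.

rank  rotation                last
    0  $bcabbabcbabdcdadcddcd  d
    1  abbabcbabdcdadcddcd$bc  c
    2  abcbabdcdadcddcd$bcabb  b
    3  abdcdadcddcd$bcabbabcb  b
    4  adcddcd$bcabbabcbabdcd  d
    5  babcbabdcdadcddcd$bcab  b
    6  babdcdadcddcd$bcabbabc  c
    7  bbabcbabdcdadcddcd$bca  a
    8  bcabbabcbabdcdadcddcd$  $
    9  bcbabdcdadcddcd$bcabba  a
   10  bdcdadcddcd$bcabbabcba  a
   11  cabbabcbabdcdadcddcd$b  b
   12  cbabdcdadcddcd$bcabbab  b
   13  cd$bcabbabcbabdcdadcdd  d
   14  cdadcddcd$bcabbabcbabd  d
   15  cddcd$bcabbabcbabdcdad  d
   16  d$bcabbabcbabdcdadcddc  c
   17  dadcddcd$bcabbabcbabdc  c
   18  dcd$bcabbabcbabdcdadcd  d
   19  dcdadcddcd$bcabbabcbab  b
   20  dcddcd$bcabbabcbabdcda  a
   21  ddcd$bcabbabcbabdcdadc  c

dcbbdbca$aabbdddccdbac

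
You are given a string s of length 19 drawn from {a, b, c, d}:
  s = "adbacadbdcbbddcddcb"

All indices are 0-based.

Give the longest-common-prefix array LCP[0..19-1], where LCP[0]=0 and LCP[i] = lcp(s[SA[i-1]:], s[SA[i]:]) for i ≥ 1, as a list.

rank | idx | suffix
   0 |   3 | acadbdcbbddcddcb
   1 |   0 | adbacadbdcbbddcddcb
   2 |   5 | adbdcbbddcddcb
   3 |  18 | b
   4 |   2 | bacadbdcbbddcddcb
   5 |  10 | bbddcddcb
   6 |   7 | bdcbbddcddcb
   7 |  11 | bddcddcb
   8 |   4 | cadbdcbbddcddcb
   9 |  17 | cb
  10 |   9 | cbbddcddcb
  11 |  14 | cddcb
  12 |   1 | dbacadbdcbbddcddcb
  13 |   6 | dbdcbbddcddcb
  14 |  16 | dcb
  15 |   8 | dcbbddcddcb
  16 |  13 | dcddcb
  17 |  15 | ddcb
  18 |  12 | ddcddcb

SA = [3, 0, 5, 18, 2, 10, 7, 11, 4, 17, 9, 14, 1, 6, 16, 8, 13, 15, 12]
rank  pair      lcp
   1  s[3:],s[0:]  1  'a'
   2  s[0:],s[5:]  3  'adb'
   3  s[5:],s[18:]  0  ''
   4  s[18:],s[2:]  1  'b'
   5  s[2:],s[10:]  1  'b'
   6  s[10:],s[7:]  1  'b'
   7  s[7:],s[11:]  2  'bd'
   8  s[11:],s[4:]  0  ''
   9  s[4:],s[17:]  1  'c'
  10  s[17:],s[9:]  2  'cb'
  11  s[9:],s[14:]  1  'c'
  12  s[14:],s[1:]  0  ''
  13  s[1:],s[6:]  2  'db'
  14  s[6:],s[16:]  1  'd'
  15  s[16:],s[8:]  3  'dcb'
  16  s[8:],s[13:]  2  'dc'
  17  s[13:],s[15:]  1  'd'
  18  s[15:],s[12:]  3  'ddc'

[0, 1, 3, 0, 1, 1, 1, 2, 0, 1, 2, 1, 0, 2, 1, 3, 2, 1, 3]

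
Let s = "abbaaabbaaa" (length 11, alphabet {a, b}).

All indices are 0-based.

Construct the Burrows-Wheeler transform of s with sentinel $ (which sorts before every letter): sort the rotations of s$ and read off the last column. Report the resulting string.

aaabbaa$bbaa

rank  rotation      last
    0  $abbaaabbaaa  a
    1  a$abbaaabbaa  a
    2  aa$abbaaabba  a
    3  aaa$abbaaabb  b
    4  aaabbaaa$abb  b
    5  aabbaaa$abba  a
    6  abbaaa$abbaa  a
    7  abbaaabbaaa$  $
    8  baaa$abbaaab  b
    9  baaabbaaa$ab  b
   10  bbaaa$abbaaa  a
   11  bbaaabbaaa$a  a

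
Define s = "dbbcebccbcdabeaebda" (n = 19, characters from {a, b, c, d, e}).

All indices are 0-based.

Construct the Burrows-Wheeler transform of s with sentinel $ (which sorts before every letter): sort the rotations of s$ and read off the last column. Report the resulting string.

rank  rotation              last
    0  $dbbcebccbcdabeaebda  a
    1  a$dbbcebccbcdabeaebd  d
    2  abeaebda$dbbcebccbcd  d
    3  aebda$dbbcebccbcdabe  e
    4  bbcebccbcdabeaebda$d  d
    5  bccbcdabeaebda$dbbce  e
    6  bcdabeaebda$dbbcebcc  c
    7  bcebccbcdabeaebda$db  b
    8  bda$dbbcebccbcdabeae  e
    9  beaebda$dbbcebccbcda  a
   10  cbcdabeaebda$dbbcebc  c
   11  ccbcdabeaebda$dbbceb  b
   12  cdabeaebda$dbbcebccb  b
   13  cebccbcdabeaebda$dbb  b
   14  da$dbbcebccbcdabeaeb  b
   15  dabeaebda$dbbcebccbc  c
   16  dbbcebccbcdabeaebda$  $
   17  eaebda$dbbcebccbcdab  b
   18  ebccbcdabeaebda$dbbc  c
   19  ebda$dbbcebccbcdabea  a

addedecbeacbbbbc$bca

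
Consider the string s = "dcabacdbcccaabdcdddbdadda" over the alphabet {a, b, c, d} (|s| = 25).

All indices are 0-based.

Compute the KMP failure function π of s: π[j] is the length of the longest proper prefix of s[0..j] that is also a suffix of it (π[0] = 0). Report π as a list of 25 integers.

π[0] = 0
j=1 s[j]='c': π[1]=0 (border '')
j=2 s[j]='a': π[2]=0 (border '')
j=3 s[j]='b': π[3]=0 (border '')
j=4 s[j]='a': π[4]=0 (border '')
j=5 s[j]='c': π[5]=0 (border '')
j=6 s[j]='d': π[6]=1 (border 'd')
j=7 s[j]='b': k: 1→0; π[7]=0 (border '')
j=8 s[j]='c': π[8]=0 (border '')
j=9 s[j]='c': π[9]=0 (border '')
j=10 s[j]='c': π[10]=0 (border '')
j=11 s[j]='a': π[11]=0 (border '')
j=12 s[j]='a': π[12]=0 (border '')
j=13 s[j]='b': π[13]=0 (border '')
j=14 s[j]='d': π[14]=1 (border 'd')
j=15 s[j]='c': π[15]=2 (border 'dc')
j=16 s[j]='d': k: 2→0; π[16]=1 (border 'd')
j=17 s[j]='d': k: 1→0; π[17]=1 (border 'd')
j=18 s[j]='d': k: 1→0; π[18]=1 (border 'd')
j=19 s[j]='b': k: 1→0; π[19]=0 (border '')
j=20 s[j]='d': π[20]=1 (border 'd')
j=21 s[j]='a': k: 1→0; π[21]=0 (border '')
j=22 s[j]='d': π[22]=1 (border 'd')
j=23 s[j]='d': k: 1→0; π[23]=1 (border 'd')
j=24 s[j]='a': k: 1→0; π[24]=0 (border '')

[0, 0, 0, 0, 0, 0, 1, 0, 0, 0, 0, 0, 0, 0, 1, 2, 1, 1, 1, 0, 1, 0, 1, 1, 0]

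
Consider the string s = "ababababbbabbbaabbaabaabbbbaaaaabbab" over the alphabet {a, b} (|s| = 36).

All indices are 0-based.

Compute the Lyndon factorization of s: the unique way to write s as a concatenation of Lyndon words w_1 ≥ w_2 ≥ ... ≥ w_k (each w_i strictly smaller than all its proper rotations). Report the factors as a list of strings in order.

emit factor 1: 'ababababbbabbb' (i=0, period=14)
emit factor 2: 'aabb' (i=14, period=4)
emit factor 3: 'aabaabbbb' (i=18, period=9)
emit factor 4: 'aaaaabbab' (i=27, period=9)

["ababababbbabbb", "aabb", "aabaabbbb", "aaaaabbab"]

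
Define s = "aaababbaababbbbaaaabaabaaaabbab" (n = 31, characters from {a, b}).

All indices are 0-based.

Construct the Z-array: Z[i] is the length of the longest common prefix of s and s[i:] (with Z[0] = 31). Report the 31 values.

Z[0]=31
i=1: i≥r, start 0; Z[1]=2 extend→box=[1,3)
i=2: min(r-i=1, Z[1]=2)=1; Z[2]=1
i=3: i≥r, start 0; Z[3]=0
i=4: i≥r, start 0; Z[4]=1 extend→box=[4,5)
i=5: i≥r, start 0; Z[5]=0
i=6: i≥r, start 0; Z[6]=0
i=7: i≥r, start 0; Z[7]=2 extend→box=[7,9)
i=8: min(r-i=1, Z[1]=2)=1; Z[8]=1
i=9: i≥r, start 0; Z[9]=0
i=10: i≥r, start 0; Z[10]=1 extend→box=[10,11)
i=11: i≥r, start 0; Z[11]=0
i=12: i≥r, start 0; Z[12]=0
i=13: i≥r, start 0; Z[13]=0
i=14: i≥r, start 0; Z[14]=0
i=15: i≥r, start 0; Z[15]=3 extend→box=[15,18)
i=16: min(r-i=2, Z[1]=2)=2; Z[16]=5 extend→box=[16,21)
i=17: min(r-i=4, Z[1]=2)=2; Z[17]=2
i=18: min(r-i=3, Z[2]=1)=1; Z[18]=1
i=19: min(r-i=2, Z[3]=0)=0; Z[19]=0
i=20: min(r-i=1, Z[4]=1)=1; Z[20]=2 extend→box=[20,22)
i=21: min(r-i=1, Z[1]=2)=1; Z[21]=1
i=22: i≥r, start 0; Z[22]=0
i=23: i≥r, start 0; Z[23]=3 extend→box=[23,26)
i=24: min(r-i=2, Z[1]=2)=2; Z[24]=4 extend→box=[24,28)
i=25: min(r-i=3, Z[1]=2)=2; Z[25]=2
i=26: min(r-i=2, Z[2]=1)=1; Z[26]=1
i=27: min(r-i=1, Z[3]=0)=0; Z[27]=0
i=28: i≥r, start 0; Z[28]=0
i=29: i≥r, start 0; Z[29]=1 extend→box=[29,30)
i=30: i≥r, start 0; Z[30]=0

[31, 2, 1, 0, 1, 0, 0, 2, 1, 0, 1, 0, 0, 0, 0, 3, 5, 2, 1, 0, 2, 1, 0, 3, 4, 2, 1, 0, 0, 1, 0]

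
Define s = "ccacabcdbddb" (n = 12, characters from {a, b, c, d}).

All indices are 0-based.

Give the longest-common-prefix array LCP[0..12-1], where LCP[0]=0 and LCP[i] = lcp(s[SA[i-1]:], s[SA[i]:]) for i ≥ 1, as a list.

[0, 1, 0, 1, 1, 0, 2, 1, 1, 0, 2, 1]

rank→(start, suffix):
  0 → (4, 'abcdbddb')
  1 → (2, 'acabcdbddb')
  2 → (11, 'b')
  3 → (5, 'bcdbddb')
  4 → (8, 'bddb')
  5 → (3, 'cabcdbddb')
  6 → (1, 'cacabcdbddb')
  7 → (0, 'ccacabcdbddb')
  8 → (6, 'cdbddb')
  9 → (10, 'db')
  10 → (7, 'dbddb')
  11 → (9, 'ddb')

SA = [4, 2, 11, 5, 8, 3, 1, 0, 6, 10, 7, 9]
[i] adj suffixes → lcp
  [1] 4/2 → 1 ('a')
  [2] 2/11 → 0 ('')
  [3] 11/5 → 1 ('b')
  [4] 5/8 → 1 ('b')
  [5] 8/3 → 0 ('')
  [6] 3/1 → 2 ('ca')
  [7] 1/0 → 1 ('c')
  [8] 0/6 → 1 ('c')
  [9] 6/10 → 0 ('')
  [10] 10/7 → 2 ('db')
  [11] 7/9 → 1 ('d')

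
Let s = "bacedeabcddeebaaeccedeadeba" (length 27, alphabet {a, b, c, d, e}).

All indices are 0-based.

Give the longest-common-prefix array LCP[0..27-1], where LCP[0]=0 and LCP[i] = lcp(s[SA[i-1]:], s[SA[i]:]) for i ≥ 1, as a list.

[0, 1, 1, 1, 1, 1, 0, 2, 2, 1, 0, 1, 1, 5, 0, 1, 3, 2, 2, 0, 2, 1, 3, 1, 1, 4, 1]

sorted suffixes:
  #0 SA[0]=26  'a'
  #1 SA[1]=14  'aaeccedeadeba'
  #2 SA[2]=6  'abcddeebaaeccedeadeba'
  #3 SA[3]=1  'acedeabcddeebaaeccedeadeba'
  #4 SA[4]=22  'adeba'
  #5 SA[5]=15  'aeccedeadeba'
  #6 SA[6]=25  'ba'
  #7 SA[7]=13  'baaeccedeadeba'
  #8 SA[8]=0  'bacedeabcddeebaaeccedeadeba'
  #9 SA[9]=7  'bcddeebaaeccedeadeba'
  #10 SA[10]=17  'ccedeadeba'
  #11 SA[11]=8  'cddeebaaeccedeadeba'
  #12 SA[12]=2  'cedeabcddeebaaeccedeadeba'
  #13 SA[13]=18  'cedeadeba'
  #14 SA[14]=9  'ddeebaaeccedeadeba'
  #15 SA[15]=4  'deabcddeebaaeccedeadeba'
  #16 SA[16]=20  'deadeba'
  #17 SA[17]=23  'deba'
  #18 SA[18]=10  'deebaaeccedeadeba'
  #19 SA[19]=5  'eabcddeebaaeccedeadeba'
  #20 SA[20]=21  'eadeba'
  #21 SA[21]=24  'eba'
  #22 SA[22]=12  'ebaaeccedeadeba'
  #23 SA[23]=16  'eccedeadeba'
  #24 SA[24]=3  'edeabcddeebaaeccedeadeba'
  #25 SA[25]=19  'edeadeba'
  #26 SA[26]=11  'eebaaeccedeadeba'

SA = [26, 14, 6, 1, 22, 15, 25, 13, 0, 7, 17, 8, 2, 18, 9, 4, 20, 23, 10, 5, 21, 24, 12, 16, 3, 19, 11]
rank  pair      lcp
   1  s[26:],s[14:]  1  'a'
   2  s[14:],s[6:]  1  'a'
   3  s[6:],s[1:]  1  'a'
   4  s[1:],s[22:]  1  'a'
   5  s[22:],s[15:]  1  'a'
   6  s[15:],s[25:]  0  ''
   7  s[25:],s[13:]  2  'ba'
   8  s[13:],s[0:]  2  'ba'
   9  s[0:],s[7:]  1  'b'
  10  s[7:],s[17:]  0  ''
  11  s[17:],s[8:]  1  'c'
  12  s[8:],s[2:]  1  'c'
  13  s[2:],s[18:]  5  'cedea'
  14  s[18:],s[9:]  0  ''
  15  s[9:],s[4:]  1  'd'
  16  s[4:],s[20:]  3  'dea'
  17  s[20:],s[23:]  2  'de'
  18  s[23:],s[10:]  2  'de'
  19  s[10:],s[5:]  0  ''
  20  s[5:],s[21:]  2  'ea'
  21  s[21:],s[24:]  1  'e'
  22  s[24:],s[12:]  3  'eba'
  23  s[12:],s[16:]  1  'e'
  24  s[16:],s[3:]  1  'e'
  25  s[3:],s[19:]  4  'edea'
  26  s[19:],s[11:]  1  'e'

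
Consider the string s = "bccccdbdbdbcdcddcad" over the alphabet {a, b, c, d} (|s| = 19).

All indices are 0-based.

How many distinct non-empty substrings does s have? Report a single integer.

sorted suffixes:
  #0 SA[0]=17  'ad'
  #1 SA[1]=0  'bccccdbdbdbcdcddcad'
  #2 SA[2]=10  'bcdcddcad'
  #3 SA[3]=8  'bdbcdcddcad'
  #4 SA[4]=6  'bdbdbcdcddcad'
  #5 SA[5]=16  'cad'
  #6 SA[6]=1  'ccccdbdbdbcdcddcad'
  #7 SA[7]=2  'cccdbdbdbcdcddcad'
  #8 SA[8]=3  'ccdbdbdbcdcddcad'
  #9 SA[9]=4  'cdbdbdbcdcddcad'
  #10 SA[10]=11  'cdcddcad'
  #11 SA[11]=13  'cddcad'
  #12 SA[12]=18  'd'
  #13 SA[13]=9  'dbcdcddcad'
  #14 SA[14]=7  'dbdbcdcddcad'
  #15 SA[15]=5  'dbdbdbcdcddcad'
  #16 SA[16]=15  'dcad'
  #17 SA[17]=12  'dcddcad'
  #18 SA[18]=14  'ddcad'

SA = [17, 0, 10, 8, 6, 16, 1, 2, 3, 4, 11, 13, 18, 9, 7, 5, 15, 12, 14]
i: (SA[i-1],SA[i]) lcp shared
  1: (17,0) 0 ''
  2: (0,10) 2 'bc'
  3: (10,8) 1 'b'
  4: (8,6) 3 'bdb'
  5: (6,16) 0 ''
  6: (16,1) 1 'c'
  7: (1,2) 3 'ccc'
  8: (2,3) 2 'cc'
  9: (3,4) 1 'c'
  10: (4,11) 2 'cd'
  11: (11,13) 2 'cd'
  12: (13,18) 0 ''
  13: (18,9) 1 'd'
  14: (9,7) 2 'db'
  15: (7,5) 4 'dbdb'
  16: (5,15) 1 'd'
  17: (15,12) 2 'dc'
  18: (12,14) 1 'd'

n(n+1)/2 = 19·20/2 = 190
Σ LCP = 0 + 0 + 2 + 1 + 3 + 0 + 1 + 3 + 2 + 1 + 2 + 2 + 0 + 1 + 2 + 4 + 1 + 2 + 1 = 28
distinct = 190 − 28 = 162

162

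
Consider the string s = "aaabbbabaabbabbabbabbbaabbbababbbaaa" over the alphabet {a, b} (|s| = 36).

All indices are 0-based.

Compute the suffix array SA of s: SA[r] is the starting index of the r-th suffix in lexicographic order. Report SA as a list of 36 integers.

rank→(start, suffix):
  0 → (35, 'a')
  1 → (34, 'aa')
  2 → (33, 'aaa')
  3 → (0, 'aaabbbabaabbabbabbabbbaabbbababbbaaa')
  4 → (8, 'aabbabbabbabbbaabbbababbbaaa')
  5 → (1, 'aabbbabaabbabbabbabbbaabbbababbbaaa')
  6 → (22, 'aabbbababbbaaa')
  7 → (6, 'abaabbabbabbabbbaabbbababbbaaa')
  8 → (27, 'ababbbaaa')
  9 → (9, 'abbabbabbabbbaabbbababbbaaa')
  10 → (12, 'abbabbabbbaabbbababbbaaa')
  11 → (15, 'abbabbbaabbbababbbaaa')
  12 → (29, 'abbbaaa')
  13 → (18, 'abbbaabbbababbbaaa')
  14 → (2, 'abbbabaabbabbabbabbbaabbbababbbaaa')
  15 → (23, 'abbbababbbaaa')
  16 → (32, 'baaa')
  17 → (7, 'baabbabbabbabbbaabbbababbbaaa')
  18 → (21, 'baabbbababbbaaa')
  19 → (5, 'babaabbabbabbabbbaabbbababbbaaa')
  20 → (26, 'bababbbaaa')
  21 → (11, 'babbabbabbbaabbbababbbaaa')
  22 → (14, 'babbabbbaabbbababbbaaa')
  23 → (28, 'babbbaaa')
  24 → (17, 'babbbaabbbababbbaaa')
  25 → (31, 'bbaaa')
  26 → (20, 'bbaabbbababbbaaa')
  27 → (4, 'bbabaabbabbabbabbbaabbbababbbaaa')
  28 → (25, 'bbababbbaaa')
  29 → (10, 'bbabbabbabbbaabbbababbbaaa')
  30 → (13, 'bbabbabbbaabbbababbbaaa')
  31 → (16, 'bbabbbaabbbababbbaaa')
  32 → (30, 'bbbaaa')
  33 → (19, 'bbbaabbbababbbaaa')
  34 → (3, 'bbbabaabbabbabbabbbaabbbababbbaaa')
  35 → (24, 'bbbababbbaaa')

[35, 34, 33, 0, 8, 1, 22, 6, 27, 9, 12, 15, 29, 18, 2, 23, 32, 7, 21, 5, 26, 11, 14, 28, 17, 31, 20, 4, 25, 10, 13, 16, 30, 19, 3, 24]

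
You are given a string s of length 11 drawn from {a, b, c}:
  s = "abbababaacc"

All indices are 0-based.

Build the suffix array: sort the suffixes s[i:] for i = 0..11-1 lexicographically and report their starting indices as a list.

[7, 5, 3, 0, 8, 6, 4, 2, 1, 10, 9]

sorted suffixes:
  #0 SA[0]=7  'aacc'
  #1 SA[1]=5  'abaacc'
  #2 SA[2]=3  'ababaacc'
  #3 SA[3]=0  'abbababaacc'
  #4 SA[4]=8  'acc'
  #5 SA[5]=6  'baacc'
  #6 SA[6]=4  'babaacc'
  #7 SA[7]=2  'bababaacc'
  #8 SA[8]=1  'bbababaacc'
  #9 SA[9]=10  'c'
  #10 SA[10]=9  'cc'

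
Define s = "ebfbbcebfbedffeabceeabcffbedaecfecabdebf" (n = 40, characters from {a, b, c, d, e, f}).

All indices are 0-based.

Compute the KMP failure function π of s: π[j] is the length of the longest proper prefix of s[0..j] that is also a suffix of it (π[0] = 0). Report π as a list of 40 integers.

[0, 0, 0, 0, 0, 0, 1, 2, 3, 4, 1, 0, 0, 0, 1, 0, 0, 0, 1, 1, 0, 0, 0, 0, 0, 0, 1, 0, 0, 1, 0, 0, 1, 0, 0, 0, 0, 1, 2, 3]

π[0] = 0
j=1 s[j]='b': π[1]=0 (border '')
j=2 s[j]='f': π[2]=0 (border '')
j=3 s[j]='b': π[3]=0 (border '')
j=4 s[j]='b': π[4]=0 (border '')
j=5 s[j]='c': π[5]=0 (border '')
j=6 s[j]='e': π[6]=1 (border 'e')
j=7 s[j]='b': π[7]=2 (border 'eb')
j=8 s[j]='f': π[8]=3 (border 'ebf')
j=9 s[j]='b': π[9]=4 (border 'ebfb')
j=10 s[j]='e': k: 4→0; π[10]=1 (border 'e')
j=11 s[j]='d': k: 1→0; π[11]=0 (border '')
j=12 s[j]='f': π[12]=0 (border '')
j=13 s[j]='f': π[13]=0 (border '')
j=14 s[j]='e': π[14]=1 (border 'e')
j=15 s[j]='a': k: 1→0; π[15]=0 (border '')
j=16 s[j]='b': π[16]=0 (border '')
j=17 s[j]='c': π[17]=0 (border '')
j=18 s[j]='e': π[18]=1 (border 'e')
j=19 s[j]='e': k: 1→0; π[19]=1 (border 'e')
j=20 s[j]='a': k: 1→0; π[20]=0 (border '')
j=21 s[j]='b': π[21]=0 (border '')
j=22 s[j]='c': π[22]=0 (border '')
j=23 s[j]='f': π[23]=0 (border '')
j=24 s[j]='f': π[24]=0 (border '')
j=25 s[j]='b': π[25]=0 (border '')
j=26 s[j]='e': π[26]=1 (border 'e')
j=27 s[j]='d': k: 1→0; π[27]=0 (border '')
j=28 s[j]='a': π[28]=0 (border '')
j=29 s[j]='e': π[29]=1 (border 'e')
j=30 s[j]='c': k: 1→0; π[30]=0 (border '')
j=31 s[j]='f': π[31]=0 (border '')
j=32 s[j]='e': π[32]=1 (border 'e')
j=33 s[j]='c': k: 1→0; π[33]=0 (border '')
j=34 s[j]='a': π[34]=0 (border '')
j=35 s[j]='b': π[35]=0 (border '')
j=36 s[j]='d': π[36]=0 (border '')
j=37 s[j]='e': π[37]=1 (border 'e')
j=38 s[j]='b': π[38]=2 (border 'eb')
j=39 s[j]='f': π[39]=3 (border 'ebf')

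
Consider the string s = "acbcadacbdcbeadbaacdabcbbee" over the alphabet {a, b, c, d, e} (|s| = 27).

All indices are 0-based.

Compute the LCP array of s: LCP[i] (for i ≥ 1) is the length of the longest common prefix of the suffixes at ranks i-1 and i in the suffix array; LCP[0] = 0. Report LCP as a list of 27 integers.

sorted suffixes:
  #0 SA[0]=16  'aacdabcbbee'
  #1 SA[1]=20  'abcbbee'
  #2 SA[2]=0  'acbcadacbdcbeadbaacdabcbbee'
  #3 SA[3]=6  'acbdcbeadbaacdabcbbee'
  #4 SA[4]=17  'acdabcbbee'
  #5 SA[5]=4  'adacbdcbeadbaacdabcbbee'
  #6 SA[6]=13  'adbaacdabcbbee'
  #7 SA[7]=15  'baacdabcbbee'
  #8 SA[8]=23  'bbee'
  #9 SA[9]=2  'bcadacbdcbeadbaacdabcbbee'
  #10 SA[10]=21  'bcbbee'
  #11 SA[11]=8  'bdcbeadbaacdabcbbee'
  #12 SA[12]=11  'beadbaacdabcbbee'
  #13 SA[13]=24  'bee'
  #14 SA[14]=3  'cadacbdcbeadbaacdabcbbee'
  #15 SA[15]=22  'cbbee'
  #16 SA[16]=1  'cbcadacbdcbeadbaacdabcbbee'
  #17 SA[17]=7  'cbdcbeadbaacdabcbbee'
  #18 SA[18]=10  'cbeadbaacdabcbbee'
  #19 SA[19]=18  'cdabcbbee'
  #20 SA[20]=19  'dabcbbee'
  #21 SA[21]=5  'dacbdcbeadbaacdabcbbee'
  #22 SA[22]=14  'dbaacdabcbbee'
  #23 SA[23]=9  'dcbeadbaacdabcbbee'
  #24 SA[24]=26  'e'
  #25 SA[25]=12  'eadbaacdabcbbee'
  #26 SA[26]=25  'ee'

SA = [16, 20, 0, 6, 17, 4, 13, 15, 23, 2, 21, 8, 11, 24, 3, 22, 1, 7, 10, 18, 19, 5, 14, 9, 26, 12, 25]
rank  pair      lcp
   1  s[16:],s[20:]  1  'a'
   2  s[20:],s[0:]  1  'a'
   3  s[0:],s[6:]  3  'acb'
   4  s[6:],s[17:]  2  'ac'
   5  s[17:],s[4:]  1  'a'
   6  s[4:],s[13:]  2  'ad'
   7  s[13:],s[15:]  0  ''
   8  s[15:],s[23:]  1  'b'
   9  s[23:],s[2:]  1  'b'
  10  s[2:],s[21:]  2  'bc'
  11  s[21:],s[8:]  1  'b'
  12  s[8:],s[11:]  1  'b'
  13  s[11:],s[24:]  2  'be'
  14  s[24:],s[3:]  0  ''
  15  s[3:],s[22:]  1  'c'
  16  s[22:],s[1:]  2  'cb'
  17  s[1:],s[7:]  2  'cb'
  18  s[7:],s[10:]  2  'cb'
  19  s[10:],s[18:]  1  'c'
  20  s[18:],s[19:]  0  ''
  21  s[19:],s[5:]  2  'da'
  22  s[5:],s[14:]  1  'd'
  23  s[14:],s[9:]  1  'd'
  24  s[9:],s[26:]  0  ''
  25  s[26:],s[12:]  1  'e'
  26  s[12:],s[25:]  1  'e'

[0, 1, 1, 3, 2, 1, 2, 0, 1, 1, 2, 1, 1, 2, 0, 1, 2, 2, 2, 1, 0, 2, 1, 1, 0, 1, 1]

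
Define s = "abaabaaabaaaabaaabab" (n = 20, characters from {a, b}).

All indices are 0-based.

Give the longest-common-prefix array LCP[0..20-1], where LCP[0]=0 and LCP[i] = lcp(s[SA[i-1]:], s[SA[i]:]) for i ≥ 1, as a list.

rank | idx | suffix
   0 |   9 | aaaabaaabab
   1 |   5 | aaabaaaabaaabab
   2 |  10 | aaabaaabab
   3 |  14 | aaabab
   4 |   6 | aabaaaabaaabab
   5 |   2 | aabaaabaaaabaaabab
   6 |  11 | aabaaabab
   7 |  15 | aabab
   8 |  18 | ab
   9 |   7 | abaaaabaaabab
  10 |   3 | abaaabaaaabaaabab
  11 |  12 | abaaabab
  12 |   0 | abaabaaabaaaabaaabab
  13 |  16 | abab
  14 |  19 | b
  15 |   8 | baaaabaaabab
  16 |   4 | baaabaaaabaaabab
  17 |  13 | baaabab
  18 |   1 | baabaaabaaaabaaabab
  19 |  17 | bab

SA = [9, 5, 10, 14, 6, 2, 11, 15, 18, 7, 3, 12, 0, 16, 19, 8, 4, 13, 1, 17]
[i] adj suffixes → lcp
  [1] 9/5 → 3 ('aaa')
  [2] 5/10 → 7 ('aaabaaa')
  [3] 10/14 → 5 ('aaaba')
  [4] 14/6 → 2 ('aa')
  [5] 6/2 → 6 ('aabaaa')
  [6] 2/11 → 8 ('aabaaaba')
  [7] 11/15 → 4 ('aaba')
  [8] 15/18 → 1 ('a')
  [9] 18/7 → 2 ('ab')
  [10] 7/3 → 5 ('abaaa')
  [11] 3/12 → 7 ('abaaaba')
  [12] 12/0 → 4 ('abaa')
  [13] 0/16 → 3 ('aba')
  [14] 16/19 → 0 ('')
  [15] 19/8 → 1 ('b')
  [16] 8/4 → 4 ('baaa')
  [17] 4/13 → 6 ('baaaba')
  [18] 13/1 → 3 ('baa')
  [19] 1/17 → 2 ('ba')

[0, 3, 7, 5, 2, 6, 8, 4, 1, 2, 5, 7, 4, 3, 0, 1, 4, 6, 3, 2]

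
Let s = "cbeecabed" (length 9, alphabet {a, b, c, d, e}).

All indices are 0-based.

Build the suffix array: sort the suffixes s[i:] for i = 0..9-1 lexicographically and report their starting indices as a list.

sorted suffixes:
  #0 SA[0]=5  'abed'
  #1 SA[1]=6  'bed'
  #2 SA[2]=1  'beecabed'
  #3 SA[3]=4  'cabed'
  #4 SA[4]=0  'cbeecabed'
  #5 SA[5]=8  'd'
  #6 SA[6]=3  'ecabed'
  #7 SA[7]=7  'ed'
  #8 SA[8]=2  'eecabed'

[5, 6, 1, 4, 0, 8, 3, 7, 2]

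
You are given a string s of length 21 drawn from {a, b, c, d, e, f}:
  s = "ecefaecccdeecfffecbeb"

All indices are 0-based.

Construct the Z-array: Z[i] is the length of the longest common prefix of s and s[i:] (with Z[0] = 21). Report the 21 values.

Z[0]=21
i=1: fresh scan; Z[1]=0
i=2: fresh scan; Z[2]=1 grow→box=[2,3)
i=3: fresh scan; Z[3]=0
i=4: fresh scan; Z[4]=0
i=5: fresh scan; Z[5]=2 grow→box=[5,7)
i=6: min(r-i=1, Z[1]=0)=0; Z[6]=0
i=7: fresh scan; Z[7]=0
i=8: fresh scan; Z[8]=0
i=9: fresh scan; Z[9]=0
i=10: fresh scan; Z[10]=1 grow→box=[10,11)
i=11: fresh scan; Z[11]=2 grow→box=[11,13)
i=12: min(r-i=1, Z[1]=0)=0; Z[12]=0
i=13: fresh scan; Z[13]=0
i=14: fresh scan; Z[14]=0
i=15: fresh scan; Z[15]=0
i=16: fresh scan; Z[16]=2 grow→box=[16,18)
i=17: min(r-i=1, Z[1]=0)=0; Z[17]=0
i=18: fresh scan; Z[18]=0
i=19: fresh scan; Z[19]=1 grow→box=[19,20)
i=20: fresh scan; Z[20]=0

[21, 0, 1, 0, 0, 2, 0, 0, 0, 0, 1, 2, 0, 0, 0, 0, 2, 0, 0, 1, 0]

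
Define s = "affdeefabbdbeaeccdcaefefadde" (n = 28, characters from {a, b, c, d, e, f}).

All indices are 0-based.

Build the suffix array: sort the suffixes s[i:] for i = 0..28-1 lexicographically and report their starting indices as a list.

sorted suffixes:
  #0 SA[0]=7  'abbdbeaeccdcaefefadde'
  #1 SA[1]=24  'adde'
  #2 SA[2]=13  'aeccdcaefefadde'
  #3 SA[3]=19  'aefefadde'
  #4 SA[4]=0  'affdeefabbdbeaeccdcaefefadde'
  #5 SA[5]=8  'bbdbeaeccdcaefefadde'
  #6 SA[6]=9  'bdbeaeccdcaefefadde'
  #7 SA[7]=11  'beaeccdcaefefadde'
  #8 SA[8]=18  'caefefadde'
  #9 SA[9]=15  'ccdcaefefadde'
  #10 SA[10]=16  'cdcaefefadde'
  #11 SA[11]=10  'dbeaeccdcaefefadde'
  #12 SA[12]=17  'dcaefefadde'
  #13 SA[13]=25  'dde'
  #14 SA[14]=26  'de'
  #15 SA[15]=3  'deefabbdbeaeccdcaefefadde'
  #16 SA[16]=27  'e'
  #17 SA[17]=12  'eaeccdcaefefadde'
  #18 SA[18]=14  'eccdcaefefadde'
  #19 SA[19]=4  'eefabbdbeaeccdcaefefadde'
  #20 SA[20]=5  'efabbdbeaeccdcaefefadde'
  #21 SA[21]=22  'efadde'
  #22 SA[22]=20  'efefadde'
  #23 SA[23]=6  'fabbdbeaeccdcaefefadde'
  #24 SA[24]=23  'fadde'
  #25 SA[25]=2  'fdeefabbdbeaeccdcaefefadde'
  #26 SA[26]=21  'fefadde'
  #27 SA[27]=1  'ffdeefabbdbeaeccdcaefefadde'

[7, 24, 13, 19, 0, 8, 9, 11, 18, 15, 16, 10, 17, 25, 26, 3, 27, 12, 14, 4, 5, 22, 20, 6, 23, 2, 21, 1]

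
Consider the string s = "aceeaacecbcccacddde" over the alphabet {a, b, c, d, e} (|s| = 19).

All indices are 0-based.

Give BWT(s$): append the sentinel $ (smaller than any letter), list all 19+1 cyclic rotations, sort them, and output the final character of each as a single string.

eeca$ccecbaaacdddecc

rank  rotation              last
    0  $aceeaacecbcccacddde  e
    1  aacecbcccacddde$acee  e
    2  acddde$aceeaacecbccc  c
    3  acecbcccacddde$aceea  a
    4  aceeaacecbcccacddde$  $
    5  bcccacddde$aceeaacec  c
    6  cacddde$aceeaacecbcc  c
    7  cbcccacddde$aceeaace  e
    8  ccacddde$aceeaacecbc  c
    9  cccacddde$aceeaacecb  b
   10  cddde$aceeaacecbccca  a
   11  cecbcccacddde$aceeaa  a
   12  ceeaacecbcccacddde$a  a
   13  ddde$aceeaacecbcccac  c
   14  dde$aceeaacecbcccacd  d
   15  de$aceeaacecbcccacdd  d
   16  e$aceeaacecbcccacddd  d
   17  eaacecbcccacddde$ace  e
   18  ecbcccacddde$aceeaac  c
   19  eeaacecbcccacddde$ac  c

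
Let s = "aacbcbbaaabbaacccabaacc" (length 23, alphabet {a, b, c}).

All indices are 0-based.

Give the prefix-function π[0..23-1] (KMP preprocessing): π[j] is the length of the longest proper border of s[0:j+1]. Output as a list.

π[0] = 0
j=1 s[j]='a': π[1]=1 (border 'a')
j=2 s[j]='c': k: 1→0; π[2]=0 (border '')
j=3 s[j]='b': π[3]=0 (border '')
j=4 s[j]='c': π[4]=0 (border '')
j=5 s[j]='b': π[5]=0 (border '')
j=6 s[j]='b': π[6]=0 (border '')
j=7 s[j]='a': π[7]=1 (border 'a')
j=8 s[j]='a': π[8]=2 (border 'aa')
j=9 s[j]='a': k: 2→1; π[9]=2 (border 'aa')
j=10 s[j]='b': k: 2→1→0; π[10]=0 (border '')
j=11 s[j]='b': π[11]=0 (border '')
j=12 s[j]='a': π[12]=1 (border 'a')
j=13 s[j]='a': π[13]=2 (border 'aa')
j=14 s[j]='c': π[14]=3 (border 'aac')
j=15 s[j]='c': k: 3→0; π[15]=0 (border '')
j=16 s[j]='c': π[16]=0 (border '')
j=17 s[j]='a': π[17]=1 (border 'a')
j=18 s[j]='b': k: 1→0; π[18]=0 (border '')
j=19 s[j]='a': π[19]=1 (border 'a')
j=20 s[j]='a': π[20]=2 (border 'aa')
j=21 s[j]='c': π[21]=3 (border 'aac')
j=22 s[j]='c': k: 3→0; π[22]=0 (border '')

[0, 1, 0, 0, 0, 0, 0, 1, 2, 2, 0, 0, 1, 2, 3, 0, 0, 1, 0, 1, 2, 3, 0]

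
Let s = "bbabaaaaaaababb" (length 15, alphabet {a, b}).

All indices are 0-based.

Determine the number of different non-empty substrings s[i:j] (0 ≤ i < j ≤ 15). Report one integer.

85

sorted suffixes:
  #0 SA[0]=4  'aaaaaaababb'
  #1 SA[1]=5  'aaaaaababb'
  #2 SA[2]=6  'aaaaababb'
  #3 SA[3]=7  'aaaababb'
  #4 SA[4]=8  'aaababb'
  #5 SA[5]=9  'aababb'
  #6 SA[6]=2  'abaaaaaaababb'
  #7 SA[7]=10  'ababb'
  #8 SA[8]=12  'abb'
  #9 SA[9]=14  'b'
  #10 SA[10]=3  'baaaaaaababb'
  #11 SA[11]=1  'babaaaaaaababb'
  #12 SA[12]=11  'babb'
  #13 SA[13]=13  'bb'
  #14 SA[14]=0  'bbabaaaaaaababb'

SA = [4, 5, 6, 7, 8, 9, 2, 10, 12, 14, 3, 1, 11, 13, 0]
i: (SA[i-1],SA[i]) lcp shared
  1: (4,5) 6 'aaaaaa'
  2: (5,6) 5 'aaaaa'
  3: (6,7) 4 'aaaa'
  4: (7,8) 3 'aaa'
  5: (8,9) 2 'aa'
  6: (9,2) 1 'a'
  7: (2,10) 3 'aba'
  8: (10,12) 2 'ab'
  9: (12,14) 0 ''
  10: (14,3) 1 'b'
  11: (3,1) 2 'ba'
  12: (1,11) 3 'bab'
  13: (11,13) 1 'b'
  14: (13,0) 2 'bb'

n(n+1)/2 = 15·16/2 = 120
Σ LCP = 0 + 6 + 5 + 4 + 3 + 2 + 1 + 3 + 2 + 0 + 1 + 2 + 3 + 1 + 2 = 35
distinct = 120 − 35 = 85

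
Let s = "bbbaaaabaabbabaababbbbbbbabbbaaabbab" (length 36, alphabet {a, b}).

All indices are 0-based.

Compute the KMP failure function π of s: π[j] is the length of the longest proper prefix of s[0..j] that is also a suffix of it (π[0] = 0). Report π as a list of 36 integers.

π[0] = 0
j=1 s[j]='b': π[1]=1 (border 'b')
j=2 s[j]='b': π[2]=2 (border 'bb')
j=3 s[j]='a': k: 2→1→0; π[3]=0 (border '')
j=4 s[j]='a': π[4]=0 (border '')
j=5 s[j]='a': π[5]=0 (border '')
j=6 s[j]='a': π[6]=0 (border '')
j=7 s[j]='b': π[7]=1 (border 'b')
j=8 s[j]='a': k: 1→0; π[8]=0 (border '')
j=9 s[j]='a': π[9]=0 (border '')
j=10 s[j]='b': π[10]=1 (border 'b')
j=11 s[j]='b': π[11]=2 (border 'bb')
j=12 s[j]='a': k: 2→1→0; π[12]=0 (border '')
j=13 s[j]='b': π[13]=1 (border 'b')
j=14 s[j]='a': k: 1→0; π[14]=0 (border '')
j=15 s[j]='a': π[15]=0 (border '')
j=16 s[j]='b': π[16]=1 (border 'b')
j=17 s[j]='a': k: 1→0; π[17]=0 (border '')
j=18 s[j]='b': π[18]=1 (border 'b')
j=19 s[j]='b': π[19]=2 (border 'bb')
j=20 s[j]='b': π[20]=3 (border 'bbb')
j=21 s[j]='b': k: 3→2; π[21]=3 (border 'bbb')
j=22 s[j]='b': k: 3→2; π[22]=3 (border 'bbb')
j=23 s[j]='b': k: 3→2; π[23]=3 (border 'bbb')
j=24 s[j]='b': k: 3→2; π[24]=3 (border 'bbb')
j=25 s[j]='a': π[25]=4 (border 'bbba')
j=26 s[j]='b': k: 4→0; π[26]=1 (border 'b')
j=27 s[j]='b': π[27]=2 (border 'bb')
j=28 s[j]='b': π[28]=3 (border 'bbb')
j=29 s[j]='a': π[29]=4 (border 'bbba')
j=30 s[j]='a': π[30]=5 (border 'bbbaa')
j=31 s[j]='a': π[31]=6 (border 'bbbaaa')
j=32 s[j]='b': k: 6→0; π[32]=1 (border 'b')
j=33 s[j]='b': π[33]=2 (border 'bb')
j=34 s[j]='a': k: 2→1→0; π[34]=0 (border '')
j=35 s[j]='b': π[35]=1 (border 'b')

[0, 1, 2, 0, 0, 0, 0, 1, 0, 0, 1, 2, 0, 1, 0, 0, 1, 0, 1, 2, 3, 3, 3, 3, 3, 4, 1, 2, 3, 4, 5, 6, 1, 2, 0, 1]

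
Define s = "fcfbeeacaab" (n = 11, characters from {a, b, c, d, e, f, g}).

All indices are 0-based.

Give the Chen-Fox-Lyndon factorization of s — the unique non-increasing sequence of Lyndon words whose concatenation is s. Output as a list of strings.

["f", "cf", "bee", "ac", "aab"]

emit factor 1: 'f' (i=0, period=1)
emit factor 2: 'cf' (i=1, period=2)
emit factor 3: 'bee' (i=3, period=3)
emit factor 4: 'ac' (i=6, period=2)
emit factor 5: 'aab' (i=8, period=3)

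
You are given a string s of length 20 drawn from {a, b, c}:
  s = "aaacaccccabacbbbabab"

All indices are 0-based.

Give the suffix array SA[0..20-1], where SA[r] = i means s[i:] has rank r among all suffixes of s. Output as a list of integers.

[0, 1, 18, 16, 9, 2, 11, 4, 19, 17, 15, 10, 14, 13, 8, 3, 12, 7, 6, 5]

rank→(start, suffix):
  0 → (0, 'aaacaccccabacbbbabab')
  1 → (1, 'aacaccccabacbbbabab')
  2 → (18, 'ab')
  3 → (16, 'abab')
  4 → (9, 'abacbbbabab')
  5 → (2, 'acaccccabacbbbabab')
  6 → (11, 'acbbbabab')
  7 → (4, 'accccabacbbbabab')
  8 → (19, 'b')
  9 → (17, 'bab')
  10 → (15, 'babab')
  11 → (10, 'bacbbbabab')
  12 → (14, 'bbabab')
  13 → (13, 'bbbabab')
  14 → (8, 'cabacbbbabab')
  15 → (3, 'caccccabacbbbabab')
  16 → (12, 'cbbbabab')
  17 → (7, 'ccabacbbbabab')
  18 → (6, 'cccabacbbbabab')
  19 → (5, 'ccccabacbbbabab')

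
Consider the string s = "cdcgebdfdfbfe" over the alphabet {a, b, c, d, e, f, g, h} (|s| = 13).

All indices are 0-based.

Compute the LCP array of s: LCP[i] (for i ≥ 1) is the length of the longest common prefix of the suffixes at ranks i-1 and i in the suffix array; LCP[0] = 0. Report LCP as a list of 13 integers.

rank→(start, suffix):
  0 → (5, 'bdfdfbfe')
  1 → (10, 'bfe')
  2 → (0, 'cdcgebdfdfbfe')
  3 → (2, 'cgebdfdfbfe')
  4 → (1, 'dcgebdfdfbfe')
  5 → (8, 'dfbfe')
  6 → (6, 'dfdfbfe')
  7 → (12, 'e')
  8 → (4, 'ebdfdfbfe')
  9 → (9, 'fbfe')
  10 → (7, 'fdfbfe')
  11 → (11, 'fe')
  12 → (3, 'gebdfdfbfe')

SA = [5, 10, 0, 2, 1, 8, 6, 12, 4, 9, 7, 11, 3]
i: (SA[i-1],SA[i]) lcp shared
  1: (5,10) 1 'b'
  2: (10,0) 0 ''
  3: (0,2) 1 'c'
  4: (2,1) 0 ''
  5: (1,8) 1 'd'
  6: (8,6) 2 'df'
  7: (6,12) 0 ''
  8: (12,4) 1 'e'
  9: (4,9) 0 ''
  10: (9,7) 1 'f'
  11: (7,11) 1 'f'
  12: (11,3) 0 ''

[0, 1, 0, 1, 0, 1, 2, 0, 1, 0, 1, 1, 0]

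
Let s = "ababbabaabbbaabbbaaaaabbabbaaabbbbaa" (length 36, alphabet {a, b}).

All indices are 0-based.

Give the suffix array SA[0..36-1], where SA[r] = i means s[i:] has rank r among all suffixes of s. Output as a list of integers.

sorted suffixes:
  #0 SA[0]=35  'a'
  #1 SA[1]=34  'aa'
  #2 SA[2]=17  'aaaaabbabbaaabbbbaa'
  #3 SA[3]=18  'aaaabbabbaaabbbbaa'
  #4 SA[4]=19  'aaabbabbaaabbbbaa'
  #5 SA[5]=27  'aaabbbbaa'
  #6 SA[6]=20  'aabbabbaaabbbbaa'
  #7 SA[7]=12  'aabbbaaaaabbabbaaabbbbaa'
  #8 SA[8]=7  'aabbbaabbbaaaaabbabbaaabbbbaa'
  #9 SA[9]=28  'aabbbbaa'
  #10 SA[10]=5  'abaabbbaabbbaaaaabbabbaaabbbbaa'
  #11 SA[11]=0  'ababbabaabbbaabbbaaaaabbabbaaabbbbaa'
  #12 SA[12]=24  'abbaaabbbbaa'
  #13 SA[13]=2  'abbabaabbbaabbbaaaaabbabbaaabbbbaa'
  #14 SA[14]=21  'abbabbaaabbbbaa'
  #15 SA[15]=13  'abbbaaaaabbabbaaabbbbaa'
  #16 SA[16]=8  'abbbaabbbaaaaabbabbaaabbbbaa'
  #17 SA[17]=29  'abbbbaa'
  #18 SA[18]=33  'baa'
  #19 SA[19]=16  'baaaaabbabbaaabbbbaa'
  #20 SA[20]=26  'baaabbbbaa'
  #21 SA[21]=11  'baabbbaaaaabbabbaaabbbbaa'
  #22 SA[22]=6  'baabbbaabbbaaaaabbabbaaabbbbaa'
  #23 SA[23]=4  'babaabbbaabbbaaaaabbabbaaabbbbaa'
  #24 SA[24]=23  'babbaaabbbbaa'
  #25 SA[25]=1  'babbabaabbbaabbbaaaaabbabbaaabbbbaa'
  #26 SA[26]=32  'bbaa'
  #27 SA[27]=15  'bbaaaaabbabbaaabbbbaa'
  #28 SA[28]=25  'bbaaabbbbaa'
  #29 SA[29]=10  'bbaabbbaaaaabbabbaaabbbbaa'
  #30 SA[30]=3  'bbabaabbbaabbbaaaaabbabbaaabbbbaa'
  #31 SA[31]=22  'bbabbaaabbbbaa'
  #32 SA[32]=31  'bbbaa'
  #33 SA[33]=14  'bbbaaaaabbabbaaabbbbaa'
  #34 SA[34]=9  'bbbaabbbaaaaabbabbaaabbbbaa'
  #35 SA[35]=30  'bbbbaa'

[35, 34, 17, 18, 19, 27, 20, 12, 7, 28, 5, 0, 24, 2, 21, 13, 8, 29, 33, 16, 26, 11, 6, 4, 23, 1, 32, 15, 25, 10, 3, 22, 31, 14, 9, 30]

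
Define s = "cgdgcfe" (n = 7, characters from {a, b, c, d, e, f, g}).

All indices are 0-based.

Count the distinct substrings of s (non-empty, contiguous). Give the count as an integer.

26

rank | idx | suffix
   0 |   4 | cfe
   1 |   0 | cgdgcfe
   2 |   2 | dgcfe
   3 |   6 | e
   4 |   5 | fe
   5 |   3 | gcfe
   6 |   1 | gdgcfe

SA = [4, 0, 2, 6, 5, 3, 1]
i: (SA[i-1],SA[i]) lcp shared
  1: (4,0) 1 'c'
  2: (0,2) 0 ''
  3: (2,6) 0 ''
  4: (6,5) 0 ''
  5: (5,3) 0 ''
  6: (3,1) 1 'g'

n(n+1)/2 = 7·8/2 = 28
Σ LCP = 0 + 1 + 0 + 0 + 0 + 0 + 1 = 2
distinct = 28 − 2 = 26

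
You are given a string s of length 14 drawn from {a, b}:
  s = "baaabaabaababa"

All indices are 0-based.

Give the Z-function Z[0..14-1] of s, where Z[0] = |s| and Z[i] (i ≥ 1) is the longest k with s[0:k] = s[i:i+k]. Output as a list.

Z[0]=14
i=1: fresh scan; Z[1]=0
i=2: fresh scan; Z[2]=0
i=3: fresh scan; Z[3]=0
i=4: fresh scan; Z[4]=3 scan→box=[4,7)
i=5: min(r-i=2, Z[1]=0)=0; Z[5]=0
i=6: min(r-i=1, Z[2]=0)=0; Z[6]=0
i=7: fresh scan; Z[7]=3 scan→box=[7,10)
i=8: min(r-i=2, Z[1]=0)=0; Z[8]=0
i=9: min(r-i=1, Z[2]=0)=0; Z[9]=0
i=10: fresh scan; Z[10]=2 scan→box=[10,12)
i=11: min(r-i=1, Z[1]=0)=0; Z[11]=0
i=12: fresh scan; Z[12]=2 scan→box=[12,14)
i=13: min(r-i=1, Z[1]=0)=0; Z[13]=0

[14, 0, 0, 0, 3, 0, 0, 3, 0, 0, 2, 0, 2, 0]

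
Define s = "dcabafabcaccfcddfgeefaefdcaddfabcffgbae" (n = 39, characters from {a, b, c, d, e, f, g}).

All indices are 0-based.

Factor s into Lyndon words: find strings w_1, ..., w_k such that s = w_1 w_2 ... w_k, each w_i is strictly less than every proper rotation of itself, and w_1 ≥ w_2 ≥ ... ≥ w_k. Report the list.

["d", "c", "abafabcaccfcddfgeefaefdcaddfabcffgbae"]

emit factor 1: 'd' (i=0, period=1)
emit factor 2: 'c' (i=1, period=1)
emit factor 3: 'abafabcaccfcddfgeefaefdcaddfabcffgbae' (i=2, period=37)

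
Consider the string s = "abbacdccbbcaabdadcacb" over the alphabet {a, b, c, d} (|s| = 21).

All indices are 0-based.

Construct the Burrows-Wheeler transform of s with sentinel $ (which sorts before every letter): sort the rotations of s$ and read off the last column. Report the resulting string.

rank  rotation                last
    0  $abbacdccbbcaabdadcacb  b
    1  aabdadcacb$abbacdccbbc  c
    2  abbacdccbbcaabdadcacb$  $
    3  abdadcacb$abbacdccbbca  a
    4  acb$abbacdccbbcaabdadc  c
    5  acdccbbcaabdadcacb$abb  b
    6  adcacb$abbacdccbbcaabd  d
    7  b$abbacdccbbcaabdadcac  c
    8  bacdccbbcaabdadcacb$ab  b
    9  bbacdccbbcaabdadcacb$a  a
   10  bbcaabdadcacb$abbacdcc  c
   11  bcaabdadcacb$abbacdccb  b
   12  bdadcacb$abbacdccbbcaa  a
   13  caabdadcacb$abbacdccbb  b
   14  cacb$abbacdccbbcaabdad  d
   15  cb$abbacdccbbcaabdadca  a
   16  cbbcaabdadcacb$abbacdc  c
   17  ccbbcaabdadcacb$abbacd  d
   18  cdccbbcaabdadcacb$abba  a
   19  dadcacb$abbacdccbbcaab  b
   20  dcacb$abbacdccbbcaabda  a
   21  dccbbcaabdadcacb$abbac  c

bc$acbdcbacbabdacdabac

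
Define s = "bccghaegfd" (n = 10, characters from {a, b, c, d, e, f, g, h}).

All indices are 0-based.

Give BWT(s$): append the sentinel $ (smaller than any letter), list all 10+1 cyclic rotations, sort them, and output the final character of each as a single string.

dh$bcfagecg

rank  rotation     last
    0  $bccghaegfd  d
    1  aegfd$bccgh  h
    2  bccghaegfd$  $
    3  ccghaegfd$b  b
    4  cghaegfd$bc  c
    5  d$bccghaegf  f
    6  egfd$bccgha  a
    7  fd$bccghaeg  g
    8  gfd$bccghae  e
    9  ghaegfd$bcc  c
   10  haegfd$bccg  g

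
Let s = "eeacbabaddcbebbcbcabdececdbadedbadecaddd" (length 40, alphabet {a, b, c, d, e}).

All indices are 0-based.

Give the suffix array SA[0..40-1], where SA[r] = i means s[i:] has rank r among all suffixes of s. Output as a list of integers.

sorted suffixes:
  #0 SA[0]=5  'abaddcbebbcbcabdececdbadedbadecaddd'
  #1 SA[1]=18  'abdececdbadedbadecaddd'
  #2 SA[2]=2  'acbabaddcbebbcbcabdececdbadedbadecaddd'
  #3 SA[3]=7  'addcbebbcbcabdececdbadedbadecaddd'
  #4 SA[4]=36  'addd'
  #5 SA[5]=32  'adecaddd'
  #6 SA[6]=27  'adedbadecaddd'
  #7 SA[7]=4  'babaddcbebbcbcabdececdbadedbadecaddd'
  #8 SA[8]=6  'baddcbebbcbcabdececdbadedbadecaddd'
  #9 SA[9]=31  'badecaddd'
  #10 SA[10]=26  'badedbadecaddd'
  #11 SA[11]=13  'bbcbcabdececdbadedbadecaddd'
  #12 SA[12]=16  'bcabdececdbadedbadecaddd'
  #13 SA[13]=14  'bcbcabdececdbadedbadecaddd'
  #14 SA[14]=19  'bdececdbadedbadecaddd'
  #15 SA[15]=11  'bebbcbcabdececdbadedbadecaddd'
  #16 SA[16]=17  'cabdececdbadedbadecaddd'
  #17 SA[17]=35  'caddd'
  #18 SA[18]=3  'cbabaddcbebbcbcabdececdbadedbadecaddd'
  #19 SA[19]=15  'cbcabdececdbadedbadecaddd'
  #20 SA[20]=10  'cbebbcbcabdececdbadedbadecaddd'
  #21 SA[21]=24  'cdbadedbadecaddd'
  #22 SA[22]=22  'cecdbadedbadecaddd'
  #23 SA[23]=39  'd'
  #24 SA[24]=30  'dbadecaddd'
  #25 SA[25]=25  'dbadedbadecaddd'
  #26 SA[26]=9  'dcbebbcbcabdececdbadedbadecaddd'
  #27 SA[27]=38  'dd'
  #28 SA[28]=8  'ddcbebbcbcabdececdbadedbadecaddd'
  #29 SA[29]=37  'ddd'
  #30 SA[30]=33  'decaddd'
  #31 SA[31]=20  'dececdbadedbadecaddd'
  #32 SA[32]=28  'dedbadecaddd'
  #33 SA[33]=1  'eacbabaddcbebbcbcabdececdbadedbadecaddd'
  #34 SA[34]=12  'ebbcbcabdececdbadedbadecaddd'
  #35 SA[35]=34  'ecaddd'
  #36 SA[36]=23  'ecdbadedbadecaddd'
  #37 SA[37]=21  'ececdbadedbadecaddd'
  #38 SA[38]=29  'edbadecaddd'
  #39 SA[39]=0  'eeacbabaddcbebbcbcabdececdbadedbadecaddd'

[5, 18, 2, 7, 36, 32, 27, 4, 6, 31, 26, 13, 16, 14, 19, 11, 17, 35, 3, 15, 10, 24, 22, 39, 30, 25, 9, 38, 8, 37, 33, 20, 28, 1, 12, 34, 23, 21, 29, 0]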